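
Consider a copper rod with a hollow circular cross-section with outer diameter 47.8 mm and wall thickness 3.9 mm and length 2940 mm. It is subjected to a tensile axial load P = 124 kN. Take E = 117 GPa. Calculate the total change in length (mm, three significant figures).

A = 537.9 mm².
δ_mech = NL/(AE) = 124000·2940/(537.9·117000) = 5.793 mm.

5.79 mm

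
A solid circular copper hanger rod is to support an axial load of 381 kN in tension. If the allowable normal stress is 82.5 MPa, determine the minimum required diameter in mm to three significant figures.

76.7 mm

Required area A ≥ P/σ_allow = 381000/82.5 = 4618 mm².
For a solid circular section, d ≥ √(4A/π) = 76.68 mm.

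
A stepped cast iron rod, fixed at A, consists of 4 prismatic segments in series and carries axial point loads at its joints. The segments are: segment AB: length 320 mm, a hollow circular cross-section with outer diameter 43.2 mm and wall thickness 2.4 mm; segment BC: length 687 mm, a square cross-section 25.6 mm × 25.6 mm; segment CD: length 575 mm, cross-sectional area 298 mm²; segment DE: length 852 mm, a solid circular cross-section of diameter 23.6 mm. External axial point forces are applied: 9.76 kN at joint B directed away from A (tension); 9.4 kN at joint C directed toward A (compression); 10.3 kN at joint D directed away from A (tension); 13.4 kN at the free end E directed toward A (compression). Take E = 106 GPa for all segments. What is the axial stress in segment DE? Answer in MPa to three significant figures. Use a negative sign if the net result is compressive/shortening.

-30.6 MPa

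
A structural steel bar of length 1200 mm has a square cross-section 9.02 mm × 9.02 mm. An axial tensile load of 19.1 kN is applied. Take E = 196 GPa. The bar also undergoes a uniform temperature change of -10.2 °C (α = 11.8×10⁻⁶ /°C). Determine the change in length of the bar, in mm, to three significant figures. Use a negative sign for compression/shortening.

1.29 mm

A = 81.36 mm².
δ_mech = NL/(AE) = 19100·1200/(81.36·196000) = 1.437 mm.
δ_thermal = αLΔT = 11.8e-6·1200·-10.2 = -0.1444 mm.
δ = δ_mech + δ_thermal = 1.293 mm.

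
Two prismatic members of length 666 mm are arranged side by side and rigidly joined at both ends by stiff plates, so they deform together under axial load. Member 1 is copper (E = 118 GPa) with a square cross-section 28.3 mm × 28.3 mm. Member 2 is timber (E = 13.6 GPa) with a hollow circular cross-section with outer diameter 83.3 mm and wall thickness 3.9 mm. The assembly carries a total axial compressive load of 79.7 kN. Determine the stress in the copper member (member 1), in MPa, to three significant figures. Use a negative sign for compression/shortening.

-87.3 MPa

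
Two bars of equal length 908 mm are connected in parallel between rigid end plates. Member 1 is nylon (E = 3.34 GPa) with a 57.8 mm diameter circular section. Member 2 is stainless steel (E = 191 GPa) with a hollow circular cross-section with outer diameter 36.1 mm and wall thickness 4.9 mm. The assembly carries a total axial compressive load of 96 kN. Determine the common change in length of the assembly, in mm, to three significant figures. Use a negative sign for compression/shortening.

-0.867 mm

A_1 = 2624 mm².
A_2 = 480.3 mm².
Equal strain + equilibrium ⇒ each member carries load in proportion to AE: A₁E₁ = 8764000 N, A₂E₂ = 91730000 N, ΣAE = 100500000 N.
δ = PL/ΣAE = -96000·908/100500000 = -0.8674 mm.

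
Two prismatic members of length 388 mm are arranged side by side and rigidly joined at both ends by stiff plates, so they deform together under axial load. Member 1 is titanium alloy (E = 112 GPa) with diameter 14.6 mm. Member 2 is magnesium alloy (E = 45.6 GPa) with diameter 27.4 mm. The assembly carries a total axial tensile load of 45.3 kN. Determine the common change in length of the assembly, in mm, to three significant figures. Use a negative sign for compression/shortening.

A_1 = 167.4 mm².
A_2 = 589.6 mm².
Equal strain + equilibrium ⇒ each member carries load in proportion to AE: A₁E₁ = 18750000 N, A₂E₂ = 26890000 N, ΣAE = 45640000 N.
δ = PL/ΣAE = 45300·388/45640000 = 0.3851 mm.

0.385 mm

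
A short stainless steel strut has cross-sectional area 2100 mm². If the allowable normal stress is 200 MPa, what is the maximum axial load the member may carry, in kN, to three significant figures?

420 kN

P_max = σ_allow · A = 200 · 2100 = 420000 N = 420 kN.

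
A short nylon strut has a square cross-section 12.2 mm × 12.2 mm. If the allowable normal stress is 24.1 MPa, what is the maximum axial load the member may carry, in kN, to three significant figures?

3.59 kN

A = 148.8 mm².
P_max = σ_allow · A = 24.1 · 148.8 = 3587 N = 3.587 kN.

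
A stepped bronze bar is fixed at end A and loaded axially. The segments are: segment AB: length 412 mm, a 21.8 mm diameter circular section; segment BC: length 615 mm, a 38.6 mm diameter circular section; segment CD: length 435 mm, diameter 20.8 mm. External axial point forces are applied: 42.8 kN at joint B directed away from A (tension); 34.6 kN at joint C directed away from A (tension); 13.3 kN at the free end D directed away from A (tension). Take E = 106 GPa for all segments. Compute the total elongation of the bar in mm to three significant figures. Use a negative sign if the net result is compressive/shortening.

1.34 mm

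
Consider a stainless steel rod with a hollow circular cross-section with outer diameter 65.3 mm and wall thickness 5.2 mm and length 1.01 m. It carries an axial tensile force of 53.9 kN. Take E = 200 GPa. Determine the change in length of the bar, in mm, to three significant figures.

A = 981.8 mm².
δ_mech = NL/(AE) = 53900·1010/(981.8·200000) = 0.2772 mm.

0.277 mm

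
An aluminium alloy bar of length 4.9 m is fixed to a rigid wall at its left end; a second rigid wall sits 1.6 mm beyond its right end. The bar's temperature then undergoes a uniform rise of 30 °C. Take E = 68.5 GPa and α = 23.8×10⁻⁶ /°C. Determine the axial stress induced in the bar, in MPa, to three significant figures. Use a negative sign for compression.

-26.5 MPa

Free thermal expansion αLΔT = 23.8e-6 · 4900 · 30 = 3.499 mm.
The walls engage after the gap closes; constrained expansion = 3.499 − 1.6 = 1.899 mm.
The walls impose strain ε = −(1.899)/4900 = -3.8747e-04; σ = Eε = 68500 · -3.8747e-04 = -26.54 MPa.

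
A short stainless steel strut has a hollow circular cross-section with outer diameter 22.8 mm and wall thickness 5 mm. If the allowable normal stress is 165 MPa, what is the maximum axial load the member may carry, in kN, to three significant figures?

46.1 kN

A = 279.6 mm².
P_max = σ_allow · A = 165 · 279.6 = 46130 N = 46.13 kN.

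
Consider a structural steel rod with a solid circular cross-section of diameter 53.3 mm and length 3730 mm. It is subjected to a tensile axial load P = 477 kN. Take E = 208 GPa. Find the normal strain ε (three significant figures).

0.00103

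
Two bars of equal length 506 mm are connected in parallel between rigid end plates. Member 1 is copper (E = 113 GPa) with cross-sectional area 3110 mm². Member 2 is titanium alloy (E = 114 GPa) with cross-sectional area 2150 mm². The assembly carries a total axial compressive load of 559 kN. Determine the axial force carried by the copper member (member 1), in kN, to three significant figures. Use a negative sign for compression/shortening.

Equal strain + equilibrium ⇒ each member carries load in proportion to AE: A₁E₁ = 351400000 N, A₂E₂ = 245100000 N, ΣAE = 596500000 N.
F₁ = P·A₁E₁/ΣAE = -559000·351400000/596500000 = -329300 N.

-329 kN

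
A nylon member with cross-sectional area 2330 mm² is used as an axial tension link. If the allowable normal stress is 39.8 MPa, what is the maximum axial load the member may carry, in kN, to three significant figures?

P_max = σ_allow · A = 39.8 · 2330 = 92730 N = 92.73 kN.

92.7 kN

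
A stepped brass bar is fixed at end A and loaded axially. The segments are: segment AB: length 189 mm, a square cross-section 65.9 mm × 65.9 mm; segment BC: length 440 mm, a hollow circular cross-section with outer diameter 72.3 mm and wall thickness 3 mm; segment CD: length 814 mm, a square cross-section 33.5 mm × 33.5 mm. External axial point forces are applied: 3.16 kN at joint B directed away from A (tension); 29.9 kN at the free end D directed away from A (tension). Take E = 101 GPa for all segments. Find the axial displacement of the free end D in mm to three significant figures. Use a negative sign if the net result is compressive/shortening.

0.428 mm

Internal axial forces (sectioning from the free end, tension +): N_CD = 29.9 kN, N_BC = 29.9 kN, N_AB = 33.06 kN.
A_AB = 4343 mm².
A_BC = 653.1 mm².
A_CD = 1122 mm².
δ_AB = 33060·189/(4343·101000) = 0.01425 mm
δ_BC = 29900·440/(653.1·101000) = 0.1994 mm
δ_CD = 29900·814/(1122·101000) = 0.2147 mm
δ = Σδ_i = 0.4284 mm.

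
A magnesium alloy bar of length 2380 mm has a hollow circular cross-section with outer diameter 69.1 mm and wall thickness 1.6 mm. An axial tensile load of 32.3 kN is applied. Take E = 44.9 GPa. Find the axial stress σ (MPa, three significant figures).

A = 339.3 mm².
σ = N/A = 32300/339.3 = 95.2 MPa.

95.2 MPa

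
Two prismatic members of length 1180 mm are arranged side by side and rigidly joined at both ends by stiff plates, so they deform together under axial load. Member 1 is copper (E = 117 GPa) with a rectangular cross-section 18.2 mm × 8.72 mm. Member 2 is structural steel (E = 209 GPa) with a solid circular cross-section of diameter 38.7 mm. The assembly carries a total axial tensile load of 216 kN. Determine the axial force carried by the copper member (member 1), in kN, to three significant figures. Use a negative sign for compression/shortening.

A_1 = 158.7 mm².
A_2 = 1176 mm².
Equal strain + equilibrium ⇒ each member carries load in proportion to AE: A₁E₁ = 18570000 N, A₂E₂ = 245800000 N, ΣAE = 264400000 N.
F₁ = P·A₁E₁/ΣAE = 216000·18570000/264400000 = 15170 N.

15.2 kN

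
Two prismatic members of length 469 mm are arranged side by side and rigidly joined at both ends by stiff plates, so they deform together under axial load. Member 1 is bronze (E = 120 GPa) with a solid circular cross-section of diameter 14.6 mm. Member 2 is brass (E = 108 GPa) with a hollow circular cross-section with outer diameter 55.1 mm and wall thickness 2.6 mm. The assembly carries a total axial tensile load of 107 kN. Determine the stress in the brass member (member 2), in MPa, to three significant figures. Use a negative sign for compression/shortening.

174 MPa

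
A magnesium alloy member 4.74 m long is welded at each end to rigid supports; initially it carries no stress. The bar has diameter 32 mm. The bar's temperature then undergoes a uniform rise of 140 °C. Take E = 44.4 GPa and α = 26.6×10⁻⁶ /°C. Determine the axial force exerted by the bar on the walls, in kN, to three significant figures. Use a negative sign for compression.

-133 kN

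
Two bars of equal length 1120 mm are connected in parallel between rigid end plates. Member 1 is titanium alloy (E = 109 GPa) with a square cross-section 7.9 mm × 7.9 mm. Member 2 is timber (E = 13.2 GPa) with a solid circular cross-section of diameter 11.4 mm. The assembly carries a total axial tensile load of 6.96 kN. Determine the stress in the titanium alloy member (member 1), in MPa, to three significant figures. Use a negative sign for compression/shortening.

A_1 = 62.41 mm².
A_2 = 102.1 mm².
Equal strain + equilibrium ⇒ each member carries load in proportion to AE: A₁E₁ = 6803000 N, A₂E₂ = 1347000 N, ΣAE = 8150000 N.
σ₁ = P·E₁/ΣAE = 6960·109000/8150000 = 93.08 MPa.

93.1 MPa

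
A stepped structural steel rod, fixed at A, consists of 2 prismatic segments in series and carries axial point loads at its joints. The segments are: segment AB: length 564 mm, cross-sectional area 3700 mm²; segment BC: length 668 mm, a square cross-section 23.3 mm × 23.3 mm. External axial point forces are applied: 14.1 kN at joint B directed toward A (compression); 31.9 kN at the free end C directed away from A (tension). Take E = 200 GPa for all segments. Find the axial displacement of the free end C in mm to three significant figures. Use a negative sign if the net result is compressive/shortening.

0.210 mm

Internal axial forces (sectioning from the free end, tension +): N_BC = 31.9 kN, N_AB = 17.8 kN.
A_BC = 542.9 mm².
δ_AB = 17800·564/(3700·200000) = 0.01357 mm
δ_BC = 31900·668/(542.9·200000) = 0.1963 mm
δ = Σδ_i = 0.2098 mm.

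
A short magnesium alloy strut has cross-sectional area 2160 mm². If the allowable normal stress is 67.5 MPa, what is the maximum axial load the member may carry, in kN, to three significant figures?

P_max = σ_allow · A = 67.5 · 2160 = 145800 N = 145.8 kN.

146 kN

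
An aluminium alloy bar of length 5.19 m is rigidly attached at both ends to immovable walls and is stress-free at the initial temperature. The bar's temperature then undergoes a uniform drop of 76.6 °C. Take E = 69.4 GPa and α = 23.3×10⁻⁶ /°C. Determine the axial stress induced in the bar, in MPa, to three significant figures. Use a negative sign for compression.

Free thermal expansion αLΔT = 23.3e-6 · 5190 · -76.6 = -9.263 mm.
The walls impose strain ε = −(-9.263)/5190 = 1.7848e-03; σ = Eε = 69400 · 1.7848e-03 = 123.9 MPa.

124 MPa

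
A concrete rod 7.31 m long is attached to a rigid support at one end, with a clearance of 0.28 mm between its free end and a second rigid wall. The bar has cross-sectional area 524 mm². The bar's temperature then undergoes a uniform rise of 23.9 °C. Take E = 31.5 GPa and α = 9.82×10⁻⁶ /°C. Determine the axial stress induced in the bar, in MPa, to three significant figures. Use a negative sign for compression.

-6.19 MPa

Free thermal expansion αLΔT = 9.82e-6 · 7310 · 23.9 = 1.716 mm.
The walls engage after the gap closes; constrained expansion = 1.716 − 0.28 = 1.436 mm.
The walls impose strain ε = −(1.436)/7310 = -1.9639e-04; σ = Eε = 31500 · -1.9639e-04 = -6.186 MPa.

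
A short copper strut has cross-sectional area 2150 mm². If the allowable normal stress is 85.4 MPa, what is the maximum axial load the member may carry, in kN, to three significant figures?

P_max = σ_allow · A = 85.4 · 2150 = 183600 N = 183.6 kN.

184 kN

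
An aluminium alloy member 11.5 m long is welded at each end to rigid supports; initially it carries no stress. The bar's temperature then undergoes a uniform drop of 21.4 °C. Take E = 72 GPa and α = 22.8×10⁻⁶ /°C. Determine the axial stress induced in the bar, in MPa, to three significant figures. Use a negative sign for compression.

35.1 MPa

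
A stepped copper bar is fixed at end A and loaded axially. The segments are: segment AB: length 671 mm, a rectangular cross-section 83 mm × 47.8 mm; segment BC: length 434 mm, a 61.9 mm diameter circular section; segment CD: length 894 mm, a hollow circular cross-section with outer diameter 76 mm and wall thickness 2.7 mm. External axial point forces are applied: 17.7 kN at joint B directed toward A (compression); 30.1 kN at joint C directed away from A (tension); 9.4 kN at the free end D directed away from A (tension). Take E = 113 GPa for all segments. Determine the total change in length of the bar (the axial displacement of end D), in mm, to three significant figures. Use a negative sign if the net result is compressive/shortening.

Internal axial forces (sectioning from the free end, tension +): N_CD = 9.4 kN, N_BC = 39.5 kN, N_AB = 21.8 kN.
A_AB = 3967 mm².
A_BC = 3009 mm².
A_CD = 621.8 mm².
δ_AB = 21800·671/(3967·113000) = 0.03263 mm
δ_BC = 39500·434/(3009·113000) = 0.05041 mm
δ_CD = 9400·894/(621.8·113000) = 0.1196 mm
δ = Σδ_i = 0.2027 mm.

0.203 mm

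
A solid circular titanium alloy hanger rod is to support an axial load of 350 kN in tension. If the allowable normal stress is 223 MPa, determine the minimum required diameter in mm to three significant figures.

Required area A ≥ P/σ_allow = 350000/223 = 1570 mm².
For a solid circular section, d ≥ √(4A/π) = 44.7 mm.

44.7 mm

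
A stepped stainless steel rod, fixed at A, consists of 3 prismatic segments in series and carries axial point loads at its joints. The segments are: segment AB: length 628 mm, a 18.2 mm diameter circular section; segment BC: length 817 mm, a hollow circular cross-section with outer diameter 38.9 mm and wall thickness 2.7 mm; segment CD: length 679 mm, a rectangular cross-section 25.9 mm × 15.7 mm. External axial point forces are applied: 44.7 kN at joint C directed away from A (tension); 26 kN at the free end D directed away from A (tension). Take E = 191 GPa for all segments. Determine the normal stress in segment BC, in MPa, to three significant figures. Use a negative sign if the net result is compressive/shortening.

Internal axial forces (sectioning from the free end, tension +): N_CD = 26 kN, N_BC = 70.7 kN, N_AB = 70.7 kN.
A_BC = 307.1 mm².
σ_BC = N_BC/A_BC = 70700/307.1 = 230.2 MPa.

230 MPa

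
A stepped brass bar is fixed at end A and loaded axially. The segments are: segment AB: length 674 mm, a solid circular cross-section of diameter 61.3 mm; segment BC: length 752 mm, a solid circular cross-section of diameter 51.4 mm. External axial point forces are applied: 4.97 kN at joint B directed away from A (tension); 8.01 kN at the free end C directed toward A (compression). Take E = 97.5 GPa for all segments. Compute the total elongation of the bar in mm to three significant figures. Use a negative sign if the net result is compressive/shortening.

-0.0369 mm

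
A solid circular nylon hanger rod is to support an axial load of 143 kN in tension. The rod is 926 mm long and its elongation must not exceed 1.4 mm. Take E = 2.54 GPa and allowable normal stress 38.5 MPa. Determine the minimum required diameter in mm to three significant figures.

218 mm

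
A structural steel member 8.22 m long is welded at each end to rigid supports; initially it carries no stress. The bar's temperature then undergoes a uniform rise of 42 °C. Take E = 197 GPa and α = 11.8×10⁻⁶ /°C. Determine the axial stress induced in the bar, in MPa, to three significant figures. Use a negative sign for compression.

-97.6 MPa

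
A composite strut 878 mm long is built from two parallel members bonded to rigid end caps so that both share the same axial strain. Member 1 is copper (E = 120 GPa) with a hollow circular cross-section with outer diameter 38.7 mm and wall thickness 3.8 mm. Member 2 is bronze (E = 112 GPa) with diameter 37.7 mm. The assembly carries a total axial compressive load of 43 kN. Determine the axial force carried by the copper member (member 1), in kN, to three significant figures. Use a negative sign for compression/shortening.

A_1 = 416.6 mm².
A_2 = 1116 mm².
Equal strain + equilibrium ⇒ each member carries load in proportion to AE: A₁E₁ = 50000000 N, A₂E₂ = 125000000 N, ΣAE = 175000000 N.
F₁ = P·A₁E₁/ΣAE = -43000·50000000/175000000 = -12280 N.

-12.3 kN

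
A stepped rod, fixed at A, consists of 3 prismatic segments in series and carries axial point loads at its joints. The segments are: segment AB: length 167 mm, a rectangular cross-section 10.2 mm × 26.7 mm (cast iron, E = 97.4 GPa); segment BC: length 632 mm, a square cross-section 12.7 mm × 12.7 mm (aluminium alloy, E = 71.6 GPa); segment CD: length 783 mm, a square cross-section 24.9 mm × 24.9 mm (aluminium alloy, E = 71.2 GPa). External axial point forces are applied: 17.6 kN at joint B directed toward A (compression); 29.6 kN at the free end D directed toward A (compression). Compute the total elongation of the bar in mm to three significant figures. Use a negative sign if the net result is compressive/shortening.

Internal axial forces (sectioning from the free end, tension +): N_CD = -29.6 kN, N_BC = -29.6 kN, N_AB = -47.2 kN.
A_AB = 272.3 mm².
A_BC = 161.3 mm².
A_CD = 620 mm².
δ_AB = -47200·167/(272.3·97400) = -0.2972 mm
δ_BC = -29600·632/(161.3·71600) = -1.62 mm
δ_CD = -29600·783/(620·71200) = -0.525 mm
δ = Σδ_i = -2.442 mm.

-2.44 mm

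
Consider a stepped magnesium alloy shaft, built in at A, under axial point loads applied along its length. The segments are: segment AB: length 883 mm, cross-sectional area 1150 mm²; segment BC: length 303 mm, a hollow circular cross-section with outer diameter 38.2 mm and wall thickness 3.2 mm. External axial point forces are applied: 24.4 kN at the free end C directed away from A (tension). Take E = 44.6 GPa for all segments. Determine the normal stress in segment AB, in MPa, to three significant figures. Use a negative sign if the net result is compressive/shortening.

21.2 MPa

Internal axial forces (sectioning from the free end, tension +): N_BC = 24.4 kN, N_AB = 24.4 kN.
σ_AB = N_AB/A_AB = 24400/1150 = 21.22 MPa.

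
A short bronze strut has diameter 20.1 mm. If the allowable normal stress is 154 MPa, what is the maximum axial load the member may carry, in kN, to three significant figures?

48.9 kN

A = 317.3 mm².
P_max = σ_allow · A = 154 · 317.3 = 48870 N = 48.87 kN.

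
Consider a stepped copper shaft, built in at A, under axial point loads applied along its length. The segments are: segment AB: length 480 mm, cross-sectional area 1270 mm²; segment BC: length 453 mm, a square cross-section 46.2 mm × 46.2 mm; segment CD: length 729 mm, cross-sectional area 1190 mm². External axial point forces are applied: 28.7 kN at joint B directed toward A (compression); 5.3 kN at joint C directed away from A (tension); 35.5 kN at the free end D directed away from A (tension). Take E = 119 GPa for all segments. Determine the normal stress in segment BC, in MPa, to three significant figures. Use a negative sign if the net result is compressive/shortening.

Internal axial forces (sectioning from the free end, tension +): N_CD = 35.5 kN, N_BC = 40.8 kN, N_AB = 12.1 kN.
A_BC = 2134 mm².
σ_BC = N_BC/A_BC = 40800/2134 = 19.12 MPa.

19.1 MPa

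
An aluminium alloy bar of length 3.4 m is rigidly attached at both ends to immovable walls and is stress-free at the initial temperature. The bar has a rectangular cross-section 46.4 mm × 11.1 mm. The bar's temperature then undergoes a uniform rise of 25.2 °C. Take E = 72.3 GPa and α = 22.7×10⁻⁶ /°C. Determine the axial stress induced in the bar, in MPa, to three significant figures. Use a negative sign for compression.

Free thermal expansion αLΔT = 22.7e-6 · 3400 · 25.2 = 1.945 mm.
The walls impose strain ε = −(1.945)/3400 = -5.7204e-04; σ = Eε = 72300 · -5.7204e-04 = -41.36 MPa.

-41.4 MPa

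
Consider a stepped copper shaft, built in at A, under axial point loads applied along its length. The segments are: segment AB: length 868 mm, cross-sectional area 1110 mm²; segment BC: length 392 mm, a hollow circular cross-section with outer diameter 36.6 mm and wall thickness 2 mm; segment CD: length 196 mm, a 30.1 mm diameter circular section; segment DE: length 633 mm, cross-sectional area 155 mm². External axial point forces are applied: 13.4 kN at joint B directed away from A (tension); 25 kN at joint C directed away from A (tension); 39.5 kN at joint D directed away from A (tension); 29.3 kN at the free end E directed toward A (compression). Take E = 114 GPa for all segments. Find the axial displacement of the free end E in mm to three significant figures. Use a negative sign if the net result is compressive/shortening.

Internal axial forces (sectioning from the free end, tension +): N_DE = -29.3 kN, N_CD = 10.2 kN, N_BC = 35.2 kN, N_AB = 48.6 kN.
A_BC = 217.4 mm².
A_CD = 711.6 mm².
δ_AB = 48600·868/(1110·114000) = 0.3334 mm
δ_BC = 35200·392/(217.4·114000) = 0.5568 mm
δ_CD = 10200·196/(711.6·114000) = 0.02464 mm
δ_DE = -29300·633/(155·114000) = -1.05 mm
δ = Σδ_i = -0.1349 mm.

-0.135 mm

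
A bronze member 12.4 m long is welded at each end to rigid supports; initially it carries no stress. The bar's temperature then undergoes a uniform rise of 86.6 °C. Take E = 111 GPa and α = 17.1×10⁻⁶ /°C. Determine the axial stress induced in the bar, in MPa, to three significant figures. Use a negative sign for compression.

-164 MPa

Free thermal expansion αLΔT = 17.1e-6 · 12400 · 86.6 = 18.36 mm.
The walls impose strain ε = −(18.36)/12400 = -1.4809e-03; σ = Eε = 111000 · -1.4809e-03 = -164.4 MPa.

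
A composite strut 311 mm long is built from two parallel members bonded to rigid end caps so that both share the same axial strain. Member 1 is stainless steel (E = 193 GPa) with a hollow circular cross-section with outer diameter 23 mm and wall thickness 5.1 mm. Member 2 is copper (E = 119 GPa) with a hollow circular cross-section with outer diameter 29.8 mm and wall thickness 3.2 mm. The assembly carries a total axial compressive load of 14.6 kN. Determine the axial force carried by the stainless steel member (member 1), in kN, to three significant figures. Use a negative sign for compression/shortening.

A_1 = 286.8 mm².
A_2 = 267.4 mm².
Equal strain + equilibrium ⇒ each member carries load in proportion to AE: A₁E₁ = 55350000 N, A₂E₂ = 31820000 N, ΣAE = 87170000 N.
F₁ = P·A₁E₁/ΣAE = -14600·55350000/87170000 = -9270 N.

-9.27 kN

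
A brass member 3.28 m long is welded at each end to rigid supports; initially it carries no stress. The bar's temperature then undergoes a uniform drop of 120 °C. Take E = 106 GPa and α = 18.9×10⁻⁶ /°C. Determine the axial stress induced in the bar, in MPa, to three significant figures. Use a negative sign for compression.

Free thermal expansion αLΔT = 18.9e-6 · 3280 · -120 = -7.439 mm.
The walls impose strain ε = −(-7.439)/3280 = 2.2680e-03; σ = Eε = 106000 · 2.2680e-03 = 240.4 MPa.

240 MPa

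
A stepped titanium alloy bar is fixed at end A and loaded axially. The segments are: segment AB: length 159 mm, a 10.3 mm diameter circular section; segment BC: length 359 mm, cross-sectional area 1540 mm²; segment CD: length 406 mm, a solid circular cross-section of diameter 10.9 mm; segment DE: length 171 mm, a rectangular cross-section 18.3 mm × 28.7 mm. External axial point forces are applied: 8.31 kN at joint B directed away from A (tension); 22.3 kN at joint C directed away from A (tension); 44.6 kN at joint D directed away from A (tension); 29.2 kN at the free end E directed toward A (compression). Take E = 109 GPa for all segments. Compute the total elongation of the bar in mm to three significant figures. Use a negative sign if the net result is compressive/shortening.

1.41 mm

Internal axial forces (sectioning from the free end, tension +): N_DE = -29.2 kN, N_CD = 15.4 kN, N_BC = 37.7 kN, N_AB = 46.01 kN.
A_AB = 83.32 mm².
A_CD = 93.31 mm².
A_DE = 525.2 mm².
δ_AB = 46010·159/(83.32·109000) = 0.8055 mm
δ_BC = 37700·359/(1540·109000) = 0.08063 mm
δ_CD = 15400·406/(93.31·109000) = 0.6147 mm
δ_DE = -29200·171/(525.2·109000) = -0.08722 mm
δ = Σδ_i = 1.414 mm.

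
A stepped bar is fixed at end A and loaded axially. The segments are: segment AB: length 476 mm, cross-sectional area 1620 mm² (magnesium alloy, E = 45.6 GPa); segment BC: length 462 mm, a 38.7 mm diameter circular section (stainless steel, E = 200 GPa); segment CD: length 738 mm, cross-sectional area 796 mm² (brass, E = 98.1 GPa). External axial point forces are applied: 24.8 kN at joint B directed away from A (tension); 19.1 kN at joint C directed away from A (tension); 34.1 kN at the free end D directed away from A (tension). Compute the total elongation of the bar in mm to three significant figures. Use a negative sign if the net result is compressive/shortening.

Internal axial forces (sectioning from the free end, tension +): N_CD = 34.1 kN, N_BC = 53.2 kN, N_AB = 78 kN.
A_BC = 1176 mm².
δ_AB = 78000·476/(1620·45600) = 0.5026 mm
δ_BC = 53200·462/(1176·200000) = 0.1045 mm
δ_CD = 34100·738/(796·98100) = 0.3223 mm
δ = Σδ_i = 0.9294 mm.

0.929 mm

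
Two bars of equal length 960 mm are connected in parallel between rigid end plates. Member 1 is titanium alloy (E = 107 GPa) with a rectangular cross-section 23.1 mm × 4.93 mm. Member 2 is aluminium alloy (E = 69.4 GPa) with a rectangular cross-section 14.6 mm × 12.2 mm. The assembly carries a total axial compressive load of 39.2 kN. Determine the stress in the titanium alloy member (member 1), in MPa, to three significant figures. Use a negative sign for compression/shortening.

-171 MPa

A_1 = 113.9 mm².
A_2 = 178.1 mm².
Equal strain + equilibrium ⇒ each member carries load in proportion to AE: A₁E₁ = 12190000 N, A₂E₂ = 12360000 N, ΣAE = 24550000 N.
σ₁ = P·E₁/ΣAE = -39200·107000/24550000 = -170.9 MPa.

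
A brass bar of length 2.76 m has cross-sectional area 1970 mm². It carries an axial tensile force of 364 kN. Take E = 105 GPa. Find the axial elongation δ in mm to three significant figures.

4.86 mm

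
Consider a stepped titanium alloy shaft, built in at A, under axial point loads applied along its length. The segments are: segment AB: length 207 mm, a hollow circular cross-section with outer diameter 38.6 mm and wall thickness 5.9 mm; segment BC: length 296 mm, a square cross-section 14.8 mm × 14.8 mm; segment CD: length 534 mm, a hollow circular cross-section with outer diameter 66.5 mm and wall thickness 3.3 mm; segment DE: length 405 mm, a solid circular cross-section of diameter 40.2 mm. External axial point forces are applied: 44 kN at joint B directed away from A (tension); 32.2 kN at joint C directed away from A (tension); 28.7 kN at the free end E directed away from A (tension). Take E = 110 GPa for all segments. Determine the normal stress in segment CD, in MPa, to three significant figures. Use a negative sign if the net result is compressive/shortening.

43.8 MPa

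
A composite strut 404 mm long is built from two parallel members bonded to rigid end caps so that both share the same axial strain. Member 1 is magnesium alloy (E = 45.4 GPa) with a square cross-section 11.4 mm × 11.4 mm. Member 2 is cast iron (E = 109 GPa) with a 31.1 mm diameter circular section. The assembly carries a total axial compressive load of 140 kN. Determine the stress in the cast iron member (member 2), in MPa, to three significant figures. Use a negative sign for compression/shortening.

A_1 = 130 mm².
A_2 = 759.6 mm².
Equal strain + equilibrium ⇒ each member carries load in proportion to AE: A₁E₁ = 5900000 N, A₂E₂ = 82800000 N, ΣAE = 88700000 N.
σ₂ = P·E₂/ΣAE = -140000·109000/88700000 = -172 MPa.

-172 MPa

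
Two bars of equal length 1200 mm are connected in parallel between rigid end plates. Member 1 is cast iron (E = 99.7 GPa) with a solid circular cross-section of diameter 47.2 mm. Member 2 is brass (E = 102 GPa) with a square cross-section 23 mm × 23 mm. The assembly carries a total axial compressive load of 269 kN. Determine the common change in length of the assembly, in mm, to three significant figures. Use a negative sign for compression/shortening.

-1.41 mm

A_1 = 1750 mm².
A_2 = 529 mm².
Equal strain + equilibrium ⇒ each member carries load in proportion to AE: A₁E₁ = 174400000 N, A₂E₂ = 53960000 N, ΣAE = 228400000 N.
δ = PL/ΣAE = -269000·1200/228400000 = -1.413 mm.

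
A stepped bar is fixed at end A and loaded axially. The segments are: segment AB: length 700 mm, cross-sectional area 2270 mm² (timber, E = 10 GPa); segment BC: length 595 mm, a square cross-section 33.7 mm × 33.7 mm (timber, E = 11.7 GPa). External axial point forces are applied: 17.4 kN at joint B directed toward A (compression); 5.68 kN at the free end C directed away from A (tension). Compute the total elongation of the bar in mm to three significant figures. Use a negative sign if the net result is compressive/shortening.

Internal axial forces (sectioning from the free end, tension +): N_BC = 5.68 kN, N_AB = -11.72 kN.
A_BC = 1136 mm².
δ_AB = -11720·700/(2270·10000) = -0.3614 mm
δ_BC = 5680·595/(1136·11700) = 0.2543 mm
δ = Σδ_i = -0.1071 mm.

-0.107 mm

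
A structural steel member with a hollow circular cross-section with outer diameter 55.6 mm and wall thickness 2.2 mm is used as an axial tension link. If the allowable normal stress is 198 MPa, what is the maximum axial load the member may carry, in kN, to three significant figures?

73.1 kN

A = 369.1 mm².
P_max = σ_allow · A = 198 · 369.1 = 73080 N = 73.08 kN.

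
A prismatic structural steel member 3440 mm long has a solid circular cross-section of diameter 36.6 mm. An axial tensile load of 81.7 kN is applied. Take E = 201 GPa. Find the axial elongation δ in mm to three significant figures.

A = 1052 mm².
δ_mech = NL/(AE) = 81700·3440/(1052·201000) = 1.329 mm.

1.33 mm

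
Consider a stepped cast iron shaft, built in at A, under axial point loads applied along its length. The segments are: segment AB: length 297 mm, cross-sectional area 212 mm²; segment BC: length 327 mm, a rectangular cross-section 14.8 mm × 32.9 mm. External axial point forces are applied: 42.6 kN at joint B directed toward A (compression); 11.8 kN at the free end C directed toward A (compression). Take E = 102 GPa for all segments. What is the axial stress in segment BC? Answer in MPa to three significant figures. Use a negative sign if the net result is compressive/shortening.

-24.2 MPa

Internal axial forces (sectioning from the free end, tension +): N_BC = -11.8 kN, N_AB = -54.4 kN.
A_BC = 486.9 mm².
σ_BC = N_BC/A_BC = -11800/486.9 = -24.23 MPa.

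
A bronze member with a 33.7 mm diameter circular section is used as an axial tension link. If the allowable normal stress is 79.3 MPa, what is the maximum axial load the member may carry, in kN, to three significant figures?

70.7 kN

A = 892 mm².
P_max = σ_allow · A = 79.3 · 892 = 70730 N = 70.73 kN.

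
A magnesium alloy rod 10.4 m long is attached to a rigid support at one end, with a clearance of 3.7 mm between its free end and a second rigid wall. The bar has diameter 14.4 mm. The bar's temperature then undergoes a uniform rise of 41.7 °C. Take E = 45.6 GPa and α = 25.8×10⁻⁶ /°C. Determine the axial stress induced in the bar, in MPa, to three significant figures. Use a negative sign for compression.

-32.8 MPa

Free thermal expansion αLΔT = 25.8e-6 · 10400 · 41.7 = 11.19 mm.
The walls engage after the gap closes; constrained expansion = 11.19 − 3.7 = 7.489 mm.
The walls impose strain ε = −(7.489)/10400 = -7.2009e-04; σ = Eε = 45600 · -7.2009e-04 = -32.84 MPa.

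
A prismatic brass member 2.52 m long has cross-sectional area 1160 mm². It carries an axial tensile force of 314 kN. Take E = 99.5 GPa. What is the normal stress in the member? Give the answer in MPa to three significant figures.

σ = N/A = 314000/1160 = 270.7 MPa.

271 MPa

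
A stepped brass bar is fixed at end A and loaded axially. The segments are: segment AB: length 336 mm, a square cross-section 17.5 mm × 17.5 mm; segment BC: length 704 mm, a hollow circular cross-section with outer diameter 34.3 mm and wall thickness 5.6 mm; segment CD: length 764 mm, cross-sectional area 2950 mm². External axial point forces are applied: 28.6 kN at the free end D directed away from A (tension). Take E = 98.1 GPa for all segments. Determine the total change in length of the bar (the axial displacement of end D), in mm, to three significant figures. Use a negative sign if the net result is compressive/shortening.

0.802 mm

Internal axial forces (sectioning from the free end, tension +): N_CD = 28.6 kN, N_BC = 28.6 kN, N_AB = 28.6 kN.
A_AB = 306.2 mm².
A_BC = 504.9 mm².
δ_AB = 28600·336/(306.2·98100) = 0.3199 mm
δ_BC = 28600·704/(504.9·98100) = 0.4065 mm
δ_CD = 28600·764/(2950·98100) = 0.0755 mm
δ = Σδ_i = 0.8019 mm.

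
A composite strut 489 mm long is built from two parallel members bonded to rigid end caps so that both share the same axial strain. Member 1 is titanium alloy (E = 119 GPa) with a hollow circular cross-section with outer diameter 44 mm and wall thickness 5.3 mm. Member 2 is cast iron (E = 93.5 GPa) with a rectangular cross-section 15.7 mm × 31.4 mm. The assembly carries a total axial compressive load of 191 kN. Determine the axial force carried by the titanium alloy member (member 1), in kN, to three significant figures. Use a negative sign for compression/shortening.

-119 kN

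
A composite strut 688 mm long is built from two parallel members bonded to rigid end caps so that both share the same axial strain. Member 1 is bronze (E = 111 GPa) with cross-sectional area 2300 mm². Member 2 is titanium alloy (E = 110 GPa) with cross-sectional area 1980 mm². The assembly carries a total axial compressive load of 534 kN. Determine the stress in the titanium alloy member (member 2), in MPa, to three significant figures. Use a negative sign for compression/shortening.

-124 MPa

Equal strain + equilibrium ⇒ each member carries load in proportion to AE: A₁E₁ = 255300000 N, A₂E₂ = 217800000 N, ΣAE = 473100000 N.
σ₂ = P·E₂/ΣAE = -534000·110000/473100000 = -124.2 MPa.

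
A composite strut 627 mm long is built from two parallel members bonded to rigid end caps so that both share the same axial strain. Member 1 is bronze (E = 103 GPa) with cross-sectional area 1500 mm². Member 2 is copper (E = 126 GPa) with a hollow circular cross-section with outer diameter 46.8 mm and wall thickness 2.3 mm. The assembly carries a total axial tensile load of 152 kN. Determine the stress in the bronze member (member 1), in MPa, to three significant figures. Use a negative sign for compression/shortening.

80.3 MPa

A_2 = 321.5 mm².
Equal strain + equilibrium ⇒ each member carries load in proportion to AE: A₁E₁ = 154500000 N, A₂E₂ = 40510000 N, ΣAE = 195000000 N.
σ₁ = P·E₁/ΣAE = 152000·103000/195000000 = 80.28 MPa.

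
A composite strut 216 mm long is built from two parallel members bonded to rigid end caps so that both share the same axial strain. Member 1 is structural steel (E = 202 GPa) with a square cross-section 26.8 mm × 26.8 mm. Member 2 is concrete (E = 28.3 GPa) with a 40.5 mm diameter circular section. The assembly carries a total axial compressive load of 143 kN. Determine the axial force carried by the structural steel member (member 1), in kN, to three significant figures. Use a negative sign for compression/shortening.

A_1 = 718.2 mm².
A_2 = 1288 mm².
Equal strain + equilibrium ⇒ each member carries load in proportion to AE: A₁E₁ = 145100000 N, A₂E₂ = 36460000 N, ΣAE = 181500000 N.
F₁ = P·A₁E₁/ΣAE = -143000·145100000/181500000 = -114300 N.

-114 kN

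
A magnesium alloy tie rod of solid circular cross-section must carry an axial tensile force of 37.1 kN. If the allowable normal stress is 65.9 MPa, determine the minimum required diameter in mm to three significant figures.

26.8 mm

Required area A ≥ P/σ_allow = 37100/65.9 = 563 mm².
For a solid circular section, d ≥ √(4A/π) = 26.77 mm.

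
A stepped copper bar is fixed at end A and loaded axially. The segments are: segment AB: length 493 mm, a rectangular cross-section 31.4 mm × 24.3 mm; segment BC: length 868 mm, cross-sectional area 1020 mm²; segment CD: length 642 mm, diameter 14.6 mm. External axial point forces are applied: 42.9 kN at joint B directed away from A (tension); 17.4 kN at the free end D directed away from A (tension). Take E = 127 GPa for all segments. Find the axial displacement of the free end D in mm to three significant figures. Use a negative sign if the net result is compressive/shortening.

Internal axial forces (sectioning from the free end, tension +): N_CD = 17.4 kN, N_BC = 17.4 kN, N_AB = 60.3 kN.
A_AB = 763 mm².
A_CD = 167.4 mm².
δ_AB = 60300·493/(763·127000) = 0.3068 mm
δ_BC = 17400·868/(1020·127000) = 0.1166 mm
δ_CD = 17400·642/(167.4·127000) = 0.5254 mm
δ = Σδ_i = 0.9488 mm.

0.949 mm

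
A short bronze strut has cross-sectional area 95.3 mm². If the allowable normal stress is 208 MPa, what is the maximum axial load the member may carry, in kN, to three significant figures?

19.8 kN

P_max = σ_allow · A = 208 · 95.3 = 19820 N = 19.82 kN.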